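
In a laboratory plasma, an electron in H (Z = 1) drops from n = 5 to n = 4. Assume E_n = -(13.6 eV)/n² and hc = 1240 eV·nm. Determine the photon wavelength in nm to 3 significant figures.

4050 nm

ΔE = 13.60 × (1/4² − 1/5²) = 13.60 × 0.02250 = 0.3060 eV.
λ = hc/ΔE = 1240 / 0.3060 = 4050 nm.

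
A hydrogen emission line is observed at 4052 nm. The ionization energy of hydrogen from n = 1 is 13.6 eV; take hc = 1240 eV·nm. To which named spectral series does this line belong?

ΔE = 1240/4052 = 0.3060 eV.
This matches 13.6 × (1/4² − 1/5²), so n_f = 4: the Brackett series.

Brackett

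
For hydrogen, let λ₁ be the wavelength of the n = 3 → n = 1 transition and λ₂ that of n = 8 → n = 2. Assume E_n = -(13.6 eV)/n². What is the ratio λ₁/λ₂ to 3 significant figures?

λ ∝ 1/ΔE ∝ 1/(1/n_f² − 1/n_i²), and the Z² and hc factors cancel in the ratio.
λ₁/λ₂ = (1/2² − 1/8²)/(1/1² − 1/3²) = 0.2344/0.8889 = 0.264.

0.264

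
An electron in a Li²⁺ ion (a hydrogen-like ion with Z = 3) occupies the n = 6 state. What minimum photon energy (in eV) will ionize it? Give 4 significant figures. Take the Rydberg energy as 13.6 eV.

3.400 eV

E_n = −13.6 Z²/n² = −122.4/n² eV for Z = 3.
E_6 = −122.4/36 = −3.400 eV, so ionization (to E = 0) requires 3.400 eV.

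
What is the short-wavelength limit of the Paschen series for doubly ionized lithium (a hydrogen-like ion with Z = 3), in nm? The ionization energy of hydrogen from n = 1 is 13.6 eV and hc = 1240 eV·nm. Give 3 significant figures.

The Paschen series has lower level n_f = 3; the series limit corresponds to n_i → ∞.
ΔE_max = 13.6 × 9 / 3² = 13.60 eV.
λ_min = 1240 / 13.60 = 91.2 nm.

91.2 nm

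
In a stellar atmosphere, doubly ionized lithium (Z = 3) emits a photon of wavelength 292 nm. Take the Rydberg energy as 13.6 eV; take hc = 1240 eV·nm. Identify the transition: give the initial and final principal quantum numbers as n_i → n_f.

The photon energy is ΔE = hc/λ = 1240 / 292 = 4.247 eV.
With Z = 3, ΔE = 122.4 × (1/n_f² − 1/n_i²), so 1/n_f² − 1/n_i² = 0.03469.
Trying n_f = 4 gives 1/n_i² = 0.02781, i.e. n_i ≈ 6; this pair matches.

n_i = 6, n_f = 4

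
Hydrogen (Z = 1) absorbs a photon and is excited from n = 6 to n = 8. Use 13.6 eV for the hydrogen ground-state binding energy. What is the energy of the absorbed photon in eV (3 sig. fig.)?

0.165 eV

E_8 = −13.60/64 = −0.2125 eV and E_6 = −13.60/36 = −0.3778 eV.
The photon energy is |E_8 − E_6| = 0.165 eV.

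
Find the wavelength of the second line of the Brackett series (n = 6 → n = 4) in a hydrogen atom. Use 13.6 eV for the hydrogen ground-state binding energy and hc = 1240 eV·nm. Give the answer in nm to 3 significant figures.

The Brackett series terminates on n_f = 4; the second line has n_i = 4+2 = 6.
ΔE = 13.60 × (1/4² − 1/6²) = 0.4722 eV.
λ = 1240 / 0.4722 = 2630 nm.

2630 nm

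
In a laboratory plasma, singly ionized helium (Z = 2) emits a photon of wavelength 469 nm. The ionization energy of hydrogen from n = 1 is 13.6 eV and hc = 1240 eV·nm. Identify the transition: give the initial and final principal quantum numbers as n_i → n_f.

The photon energy is ΔE = hc/λ = 1240 / 469 = 2.644 eV.
With Z = 2, ΔE = 54.40 × (1/n_f² − 1/n_i²), so 1/n_f² − 1/n_i² = 0.04860.
Trying n_f = 3 gives 1/n_i² = 0.06251, i.e. n_i ≈ 4; this pair matches.

n_i = 4, n_f = 3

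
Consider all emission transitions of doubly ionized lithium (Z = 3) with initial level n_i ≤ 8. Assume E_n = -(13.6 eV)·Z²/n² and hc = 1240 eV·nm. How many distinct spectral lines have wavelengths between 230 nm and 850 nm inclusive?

7

Enumerate all n_i → n_f pairs with 1 ≤ n_f < n_i ≤ 8 and compute λ = 1240 / [13.6·9·(1/n_f² − 1/n_i²)].
Lines falling in [230, 850] nm: 7→4 (240.7 nm), 6→4 (291.8 nm), 8→5 (415.6 nm), 5→4 (450.3 nm), 7→5 (517.1 nm), 6→5 (828.9 nm), 8→6 (833.6 nm).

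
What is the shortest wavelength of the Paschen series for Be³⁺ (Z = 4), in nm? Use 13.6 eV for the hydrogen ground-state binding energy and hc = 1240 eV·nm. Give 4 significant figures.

The Paschen series has lower level n_f = 3; the series limit corresponds to n_i → ∞.
ΔE_max = 13.6 × 16 / 3² = 24.18 eV.
λ_min = 1240 / 24.18 = 51.29 nm.

51.29 nm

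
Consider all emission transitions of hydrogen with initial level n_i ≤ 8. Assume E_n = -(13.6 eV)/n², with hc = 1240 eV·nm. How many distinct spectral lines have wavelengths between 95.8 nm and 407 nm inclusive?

Enumerate all n_i → n_f pairs with 1 ≤ n_f < n_i ≤ 8 and compute λ = 1240 / [13.6·1·(1/n_f² − 1/n_i²)].
Lines falling in [95.8, 407] nm: 4→1 (97.25 nm), 3→1 (102.6 nm), 2→1 (121.6 nm), 8→2 (389.0 nm), 7→2 (397.1 nm).

5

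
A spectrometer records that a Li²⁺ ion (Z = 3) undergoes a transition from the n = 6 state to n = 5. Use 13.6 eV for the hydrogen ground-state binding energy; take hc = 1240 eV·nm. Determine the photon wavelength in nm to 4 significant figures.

828.9 nm

For Z = 3 the level energies scale as Z², so the effective Rydberg energy is 13.6 × 9 = 122.4 eV.
ΔE = 122.4 × (1/5² − 1/6²) = 122.4 × 0.01222 = 1.496 eV.
λ = hc/ΔE = 1240 / 1.496 = 828.9 nm.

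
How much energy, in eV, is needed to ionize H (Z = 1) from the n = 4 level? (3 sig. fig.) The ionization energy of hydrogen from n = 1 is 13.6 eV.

E_4 = −13.60/16 = −0.850 eV, so ionization (to E = 0) requires 0.850 eV.

0.850 eV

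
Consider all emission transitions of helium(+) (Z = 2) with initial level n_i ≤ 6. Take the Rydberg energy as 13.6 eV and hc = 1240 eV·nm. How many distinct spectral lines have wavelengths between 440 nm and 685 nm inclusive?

2

Enumerate all n_i → n_f pairs with 1 ≤ n_f < n_i ≤ 6 and compute λ = 1240 / [13.6·4·(1/n_f² − 1/n_i²)].
Lines falling in [440, 685] nm: 4→3 (468.9 nm), 6→4 (656.5 nm).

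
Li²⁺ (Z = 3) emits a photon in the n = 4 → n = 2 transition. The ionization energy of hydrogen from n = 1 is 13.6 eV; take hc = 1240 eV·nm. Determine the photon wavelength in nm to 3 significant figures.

54.0 nm

For Z = 3 the level energies scale as Z², so the effective Rydberg energy is 13.6 × 9 = 122.4 eV.
ΔE = 122.4 × (1/2² − 1/4²) = 122.4 × 0.1875 = 22.95 eV.
λ = hc/ΔE = 1240 / 22.95 = 54.0 nm.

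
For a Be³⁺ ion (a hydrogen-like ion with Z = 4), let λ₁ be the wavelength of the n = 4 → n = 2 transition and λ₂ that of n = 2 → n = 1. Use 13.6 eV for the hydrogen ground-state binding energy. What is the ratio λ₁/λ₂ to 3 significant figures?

λ ∝ 1/ΔE ∝ 1/(1/n_f² − 1/n_i²), and the Z² and hc factors cancel in the ratio.
λ₁/λ₂ = (1/1² − 1/2²)/(1/2² − 1/4²) = 0.7500/0.1875 = 4.00.

4.00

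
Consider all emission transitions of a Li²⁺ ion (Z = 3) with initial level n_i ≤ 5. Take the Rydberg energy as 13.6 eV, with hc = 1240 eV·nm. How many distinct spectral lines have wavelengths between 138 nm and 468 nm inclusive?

Enumerate all n_i → n_f pairs with 1 ≤ n_f < n_i ≤ 5 and compute λ = 1240 / [13.6·9·(1/n_f² − 1/n_i²)].
Lines falling in [138, 468] nm: 5→3 (142.5 nm), 4→3 (208.4 nm), 5→4 (450.3 nm).

3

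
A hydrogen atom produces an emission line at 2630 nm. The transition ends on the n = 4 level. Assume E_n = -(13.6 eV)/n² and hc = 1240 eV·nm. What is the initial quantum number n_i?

The photon energy is ΔE = hc/λ = 1240 / 2630 = 0.4715 eV.
With Z = 1, ΔE = 13.60 × (1/n_f² − 1/n_i²), so 1/n_f² − 1/n_i² = 0.03467.
With n_f = 4: 1/n_i² = 1/16 − 0.03467 = 0.02783, so n_i ≈ 5.99.

n_i = 6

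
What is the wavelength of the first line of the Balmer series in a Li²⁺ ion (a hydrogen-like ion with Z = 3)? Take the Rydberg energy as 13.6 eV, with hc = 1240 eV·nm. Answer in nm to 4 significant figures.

72.94 nm

The Balmer series terminates on n_f = 2; the first line has n_i = 2+1 = 3.
ΔE = 122.4 × (1/2² − 1/3²) = 17.00 eV.
λ = 1240 / 17.00 = 72.94 nm.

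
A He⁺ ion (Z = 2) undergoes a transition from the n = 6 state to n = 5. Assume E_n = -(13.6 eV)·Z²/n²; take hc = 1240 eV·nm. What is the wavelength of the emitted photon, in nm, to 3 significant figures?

1860 nm

For Z = 2 the level energies scale as Z², so the effective Rydberg energy is 13.6 × 4 = 54.40 eV.
ΔE = 54.40 × (1/5² − 1/6²) = 54.40 × 0.01222 = 0.6649 eV.
λ = hc/ΔE = 1240 / 0.6649 = 1860 nm.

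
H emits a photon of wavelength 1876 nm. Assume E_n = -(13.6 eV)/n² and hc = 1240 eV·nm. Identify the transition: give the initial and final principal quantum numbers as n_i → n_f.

The photon energy is ΔE = hc/λ = 1240 / 1876 = 0.6610 eV.
With Z = 1, ΔE = 13.60 × (1/n_f² − 1/n_i²), so 1/n_f² − 1/n_i² = 0.04860.
Trying n_f = 3 gives 1/n_i² = 0.06251, i.e. n_i ≈ 4; this pair matches.

n_i = 4, n_f = 3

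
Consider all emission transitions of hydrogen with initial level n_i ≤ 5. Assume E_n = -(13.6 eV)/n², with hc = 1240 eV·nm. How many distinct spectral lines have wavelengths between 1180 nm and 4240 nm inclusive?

Enumerate all n_i → n_f pairs with 1 ≤ n_f < n_i ≤ 5 and compute λ = 1240 / [13.6·1·(1/n_f² − 1/n_i²)].
Lines falling in [1180, 4240] nm: 5→3 (1282 nm), 4→3 (1876 nm), 5→4 (4052 nm).

3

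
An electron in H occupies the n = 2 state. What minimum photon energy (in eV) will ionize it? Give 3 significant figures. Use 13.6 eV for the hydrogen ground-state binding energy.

3.40 eV

E_2 = −13.60/4 = −3.40 eV, so ionization (to E = 0) requires 3.40 eV.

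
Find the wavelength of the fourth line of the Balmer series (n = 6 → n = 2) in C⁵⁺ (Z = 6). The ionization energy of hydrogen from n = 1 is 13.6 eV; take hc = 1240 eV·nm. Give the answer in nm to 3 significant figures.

11.4 nm

The Balmer series terminates on n_f = 2; the fourth line has n_i = 2+4 = 6.
ΔE = 489.6 × (1/2² − 1/6²) = 108.8 eV.
λ = 1240 / 108.8 = 11.4 nm.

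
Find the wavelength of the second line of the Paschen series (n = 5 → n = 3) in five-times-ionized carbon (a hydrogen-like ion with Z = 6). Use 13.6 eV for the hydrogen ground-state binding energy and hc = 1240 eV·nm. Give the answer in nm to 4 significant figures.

35.62 nm

The Paschen series terminates on n_f = 3; the second line has n_i = 3+2 = 5.
ΔE = 489.6 × (1/3² − 1/5²) = 34.82 eV.
λ = 1240 / 34.82 = 35.62 nm.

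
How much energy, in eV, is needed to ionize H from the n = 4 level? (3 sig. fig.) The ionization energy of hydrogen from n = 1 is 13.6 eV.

0.850 eV

E_4 = −13.60/16 = −0.850 eV, so ionization (to E = 0) requires 0.850 eV.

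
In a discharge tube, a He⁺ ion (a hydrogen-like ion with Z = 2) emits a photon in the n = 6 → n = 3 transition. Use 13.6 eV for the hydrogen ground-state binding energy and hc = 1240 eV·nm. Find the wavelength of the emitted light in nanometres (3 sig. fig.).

274 nm

For Z = 2 the level energies scale as Z², so the effective Rydberg energy is 13.6 × 4 = 54.40 eV.
ΔE = 54.40 × (1/3² − 1/6²) = 54.40 × 0.08333 = 4.533 eV.
λ = hc/ΔE = 1240 / 4.533 = 274 nm.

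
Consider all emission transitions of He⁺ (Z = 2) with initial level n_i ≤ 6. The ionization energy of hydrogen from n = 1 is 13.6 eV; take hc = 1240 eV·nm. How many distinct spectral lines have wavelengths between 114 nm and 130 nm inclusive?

Enumerate all n_i → n_f pairs with 1 ≤ n_f < n_i ≤ 6 and compute λ = 1240 / [13.6·4·(1/n_f² − 1/n_i²)].
Lines falling in [114, 130] nm: 4→2 (121.6 nm).

1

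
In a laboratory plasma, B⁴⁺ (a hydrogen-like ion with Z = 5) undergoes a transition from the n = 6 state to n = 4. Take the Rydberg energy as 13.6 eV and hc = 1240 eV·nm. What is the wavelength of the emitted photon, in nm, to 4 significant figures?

For Z = 5 the level energies scale as Z², so the effective Rydberg energy is 13.6 × 25 = 340.0 eV.
ΔE = 340.0 × (1/4² − 1/6²) = 340.0 × 0.03472 = 11.81 eV.
λ = hc/ΔE = 1240 / 11.81 = 105.0 nm.

105.0 nm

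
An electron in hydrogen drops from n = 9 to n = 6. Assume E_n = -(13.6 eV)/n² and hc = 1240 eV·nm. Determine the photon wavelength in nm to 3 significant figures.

5910 nm

ΔE = 13.60 × (1/6² − 1/9²) = 13.60 × 0.01543 = 0.2099 eV.
λ = hc/ΔE = 1240 / 0.2099 = 5910 nm.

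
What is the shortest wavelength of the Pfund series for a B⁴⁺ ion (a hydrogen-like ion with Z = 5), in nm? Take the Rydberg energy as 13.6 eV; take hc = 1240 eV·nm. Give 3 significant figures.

The Pfund series has lower level n_f = 5; the series limit corresponds to n_i → ∞.
ΔE_max = 13.6 × 25 / 5² = 13.60 eV.
λ_min = 1240 / 13.60 = 91.2 nm.

91.2 nm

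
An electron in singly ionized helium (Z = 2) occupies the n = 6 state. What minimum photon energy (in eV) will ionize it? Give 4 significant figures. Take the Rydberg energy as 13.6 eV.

1.511 eV

E_n = −13.6 Z²/n² = −54.40/n² eV for Z = 2.
E_6 = −54.40/36 = −1.511 eV, so ionization (to E = 0) requires 1.511 eV.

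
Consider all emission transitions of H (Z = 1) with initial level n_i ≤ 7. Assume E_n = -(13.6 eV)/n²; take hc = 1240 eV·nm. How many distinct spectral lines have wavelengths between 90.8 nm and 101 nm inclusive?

Enumerate all n_i → n_f pairs with 1 ≤ n_f < n_i ≤ 7 and compute λ = 1240 / [13.6·1·(1/n_f² − 1/n_i²)].
Lines falling in [90.8, 101] nm: 7→1 (93.08 nm), 6→1 (93.78 nm), 5→1 (94.98 nm), 4→1 (97.25 nm).

4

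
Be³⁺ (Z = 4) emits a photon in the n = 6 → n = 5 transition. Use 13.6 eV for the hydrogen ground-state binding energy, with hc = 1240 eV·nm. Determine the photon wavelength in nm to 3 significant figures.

466 nm

For Z = 4 the level energies scale as Z², so the effective Rydberg energy is 13.6 × 16 = 217.6 eV.
ΔE = 217.6 × (1/5² − 1/6²) = 217.6 × 0.01222 = 2.660 eV.
λ = hc/ΔE = 1240 / 2.660 = 466 nm.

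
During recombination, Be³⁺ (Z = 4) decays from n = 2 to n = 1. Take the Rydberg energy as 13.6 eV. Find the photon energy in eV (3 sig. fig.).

The Bohr energies scale as Z², so for Z = 4: E_n = −217.6/n² eV.
E_2 = −217.6/4 = −54.40 eV and E_1 = −217.6/1 = −217.6 eV.
The photon energy is |E_2 − E_1| = 163 eV.

163 eV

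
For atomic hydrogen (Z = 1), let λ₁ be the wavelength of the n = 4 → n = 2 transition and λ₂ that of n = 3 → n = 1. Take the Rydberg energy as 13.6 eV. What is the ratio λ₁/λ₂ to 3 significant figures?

λ ∝ 1/ΔE ∝ 1/(1/n_f² − 1/n_i²), and the Z² and hc factors cancel in the ratio.
λ₁/λ₂ = (1/1² − 1/3²)/(1/2² − 1/4²) = 0.8889/0.1875 = 4.74.

4.74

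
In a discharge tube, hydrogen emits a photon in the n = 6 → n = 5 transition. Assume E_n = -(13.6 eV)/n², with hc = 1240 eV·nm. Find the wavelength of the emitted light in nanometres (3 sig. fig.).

7460 nm

ΔE = 13.60 × (1/5² − 1/6²) = 13.60 × 0.01222 = 0.1662 eV.
λ = hc/ΔE = 1240 / 0.1662 = 7460 nm.
This line belongs to the Pfund series.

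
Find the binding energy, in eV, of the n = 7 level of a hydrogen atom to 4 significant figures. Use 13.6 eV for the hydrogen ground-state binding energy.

E_7 = −13.60/49 = −0.2776 eV, so ionization (to E = 0) requires 0.2776 eV.

0.2776 eV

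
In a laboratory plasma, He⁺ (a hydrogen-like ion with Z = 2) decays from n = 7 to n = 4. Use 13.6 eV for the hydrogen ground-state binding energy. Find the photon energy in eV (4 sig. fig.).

The Bohr energies scale as Z², so for Z = 2: E_n = −54.40/n² eV.
E_7 = −54.40/49 = −1.110 eV and E_4 = −54.40/16 = −3.400 eV.
The photon energy is |E_7 − E_4| = 2.290 eV.

2.290 eV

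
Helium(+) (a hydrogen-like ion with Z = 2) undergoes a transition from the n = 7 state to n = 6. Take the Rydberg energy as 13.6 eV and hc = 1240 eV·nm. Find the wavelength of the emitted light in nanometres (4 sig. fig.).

3093 nm

For Z = 2 the level energies scale as Z², so the effective Rydberg energy is 13.6 × 4 = 54.40 eV.
ΔE = 54.40 × (1/6² − 1/7²) = 54.40 × 0.007370 = 0.4009 eV.
λ = hc/ΔE = 1240 / 0.4009 = 3093 nm.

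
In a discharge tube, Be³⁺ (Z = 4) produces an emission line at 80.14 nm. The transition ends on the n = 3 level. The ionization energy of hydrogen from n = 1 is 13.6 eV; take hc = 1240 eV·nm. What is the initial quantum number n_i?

The photon energy is ΔE = hc/λ = 1240 / 80.14 = 15.47 eV.
With Z = 4, ΔE = 217.6 × (1/n_f² − 1/n_i²), so 1/n_f² − 1/n_i² = 0.07111.
With n_f = 3: 1/n_i² = 1/9 − 0.07111 = 0.04000, so n_i ≈ 5.00.

n_i = 5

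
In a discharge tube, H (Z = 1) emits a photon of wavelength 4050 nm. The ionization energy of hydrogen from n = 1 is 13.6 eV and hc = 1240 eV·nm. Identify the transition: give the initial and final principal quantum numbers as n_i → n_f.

n_i = 5, n_f = 4

The photon energy is ΔE = hc/λ = 1240 / 4050 = 0.3062 eV.
With Z = 1, ΔE = 13.60 × (1/n_f² − 1/n_i²), so 1/n_f² − 1/n_i² = 0.02251.
Trying n_f = 4 gives 1/n_i² = 0.03999, i.e. n_i ≈ 5; this pair matches.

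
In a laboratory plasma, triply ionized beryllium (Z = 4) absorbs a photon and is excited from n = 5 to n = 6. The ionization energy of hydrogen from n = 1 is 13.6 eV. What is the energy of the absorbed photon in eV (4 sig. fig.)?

The Bohr energies scale as Z², so for Z = 4: E_n = −217.6/n² eV.
E_6 = −217.6/36 = −6.044 eV and E_5 = −217.6/25 = −8.704 eV.
The photon energy is |E_6 − E_5| = 2.660 eV.

2.660 eV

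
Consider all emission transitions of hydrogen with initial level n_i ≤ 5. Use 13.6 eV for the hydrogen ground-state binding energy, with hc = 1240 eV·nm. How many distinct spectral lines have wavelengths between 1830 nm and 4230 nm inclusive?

Enumerate all n_i → n_f pairs with 1 ≤ n_f < n_i ≤ 5 and compute λ = 1240 / [13.6·1·(1/n_f² − 1/n_i²)].
Lines falling in [1830, 4230] nm: 4→3 (1876 nm), 5→4 (4052 nm).

2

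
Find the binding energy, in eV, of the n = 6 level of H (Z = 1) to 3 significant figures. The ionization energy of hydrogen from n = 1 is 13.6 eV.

E_6 = −13.60/36 = −0.378 eV, so ionization (to E = 0) requires 0.378 eV.

0.378 eV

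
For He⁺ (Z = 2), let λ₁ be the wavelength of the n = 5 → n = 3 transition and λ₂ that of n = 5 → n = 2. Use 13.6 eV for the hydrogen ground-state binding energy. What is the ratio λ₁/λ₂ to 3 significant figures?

2.95

λ ∝ 1/ΔE ∝ 1/(1/n_f² − 1/n_i²), and the Z² and hc factors cancel in the ratio.
λ₁/λ₂ = (1/2² − 1/5²)/(1/3² − 1/5²) = 0.2100/0.07111 = 2.95.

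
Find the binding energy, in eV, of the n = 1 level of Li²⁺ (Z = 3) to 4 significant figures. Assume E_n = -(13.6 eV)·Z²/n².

122.4 eV

E_n = −13.6 Z²/n² = −122.4/n² eV for Z = 3.
E_1 = −122.4/1 = −122.4 eV, so ionization (to E = 0) requires 122.4 eV.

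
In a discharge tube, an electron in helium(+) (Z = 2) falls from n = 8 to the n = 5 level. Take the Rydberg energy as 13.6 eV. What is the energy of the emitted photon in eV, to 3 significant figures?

1.33 eV

The Bohr energies scale as Z², so for Z = 2: E_n = −54.40/n² eV.
E_8 = −54.40/64 = −0.8500 eV and E_5 = −54.40/25 = −2.176 eV.
The photon energy is |E_8 − E_5| = 1.33 eV.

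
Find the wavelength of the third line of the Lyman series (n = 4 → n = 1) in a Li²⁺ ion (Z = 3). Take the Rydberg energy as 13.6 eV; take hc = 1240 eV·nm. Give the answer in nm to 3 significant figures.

10.8 nm

The Lyman series terminates on n_f = 1; the third line has n_i = 1+3 = 4.
ΔE = 122.4 × (1/1² − 1/4²) = 114.8 eV.
λ = 1240 / 114.8 = 10.8 nm.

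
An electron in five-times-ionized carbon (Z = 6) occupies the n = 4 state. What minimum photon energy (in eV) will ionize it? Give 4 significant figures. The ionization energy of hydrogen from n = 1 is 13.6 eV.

30.60 eV

E_n = −13.6 Z²/n² = −489.6/n² eV for Z = 6.
E_4 = −489.6/16 = −30.60 eV, so ionization (to E = 0) requires 30.60 eV.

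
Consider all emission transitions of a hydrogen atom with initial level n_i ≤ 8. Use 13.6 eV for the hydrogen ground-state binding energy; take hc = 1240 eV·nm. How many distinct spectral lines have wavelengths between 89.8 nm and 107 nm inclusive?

Enumerate all n_i → n_f pairs with 1 ≤ n_f < n_i ≤ 8 and compute λ = 1240 / [13.6·1·(1/n_f² − 1/n_i²)].
Lines falling in [89.8, 107] nm: 8→1 (92.62 nm), 7→1 (93.08 nm), 6→1 (93.78 nm), 5→1 (94.98 nm), 4→1 (97.25 nm), 3→1 (102.6 nm).

6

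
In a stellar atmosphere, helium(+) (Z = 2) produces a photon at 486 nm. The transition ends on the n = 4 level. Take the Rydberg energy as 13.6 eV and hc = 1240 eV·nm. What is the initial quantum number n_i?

The photon energy is ΔE = hc/λ = 1240 / 486 = 2.551 eV.
With Z = 2, ΔE = 54.40 × (1/n_f² − 1/n_i²), so 1/n_f² − 1/n_i² = 0.04690.
With n_f = 4: 1/n_i² = 1/16 − 0.04690 = 0.01560, so n_i ≈ 8.01.

n_i = 8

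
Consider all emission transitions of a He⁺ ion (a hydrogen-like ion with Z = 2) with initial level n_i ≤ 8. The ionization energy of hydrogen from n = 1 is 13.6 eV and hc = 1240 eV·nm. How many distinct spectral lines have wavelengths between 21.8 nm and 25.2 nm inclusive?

5

Enumerate all n_i → n_f pairs with 1 ≤ n_f < n_i ≤ 8 and compute λ = 1240 / [13.6·4·(1/n_f² − 1/n_i²)].
Lines falling in [21.8, 25.2] nm: 8→1 (23.16 nm), 7→1 (23.27 nm), 6→1 (23.45 nm), 5→1 (23.74 nm), 4→1 (24.31 nm).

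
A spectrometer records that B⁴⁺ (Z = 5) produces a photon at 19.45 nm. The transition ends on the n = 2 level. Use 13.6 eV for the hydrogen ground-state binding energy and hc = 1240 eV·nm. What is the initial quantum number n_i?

n_i = 4

The photon energy is ΔE = hc/λ = 1240 / 19.45 = 63.75 eV.
With Z = 5, ΔE = 340.0 × (1/n_f² − 1/n_i²), so 1/n_f² − 1/n_i² = 0.1875.
With n_f = 2: 1/n_i² = 1/4 − 0.1875 = 0.06249, so n_i ≈ 4.00.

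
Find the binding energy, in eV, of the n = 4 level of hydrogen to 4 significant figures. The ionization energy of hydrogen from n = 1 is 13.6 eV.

0.8500 eV

E_4 = −13.60/16 = −0.8500 eV, so ionization (to E = 0) requires 0.8500 eV.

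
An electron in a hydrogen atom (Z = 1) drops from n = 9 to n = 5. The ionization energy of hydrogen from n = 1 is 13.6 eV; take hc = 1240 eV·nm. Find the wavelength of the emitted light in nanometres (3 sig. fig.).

3300 nm

ΔE = 13.60 × (1/5² − 1/9²) = 13.60 × 0.02765 = 0.3761 eV.
λ = hc/ΔE = 1240 / 0.3761 = 3300 nm.
This line belongs to the Pfund series.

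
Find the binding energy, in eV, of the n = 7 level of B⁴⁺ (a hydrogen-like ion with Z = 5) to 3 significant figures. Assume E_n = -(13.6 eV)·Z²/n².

E_n = −13.6 Z²/n² = −340.0/n² eV for Z = 5.
E_7 = −340.0/49 = −6.94 eV, so ionization (to E = 0) requires 6.94 eV.

6.94 eV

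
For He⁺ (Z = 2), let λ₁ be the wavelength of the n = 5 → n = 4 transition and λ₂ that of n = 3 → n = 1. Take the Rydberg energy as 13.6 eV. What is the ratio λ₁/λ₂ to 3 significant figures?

39.5

λ ∝ 1/ΔE ∝ 1/(1/n_f² − 1/n_i²), and the Z² and hc factors cancel in the ratio.
λ₁/λ₂ = (1/1² − 1/3²)/(1/4² − 1/5²) = 0.8889/0.02250 = 39.5.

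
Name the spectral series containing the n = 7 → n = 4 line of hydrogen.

Brackett

The series is set by the lower level: n_f = 4 is the Brackett series.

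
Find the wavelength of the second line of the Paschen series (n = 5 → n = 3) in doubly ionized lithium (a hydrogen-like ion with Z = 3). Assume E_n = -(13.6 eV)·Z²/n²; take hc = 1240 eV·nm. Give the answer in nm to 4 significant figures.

The Paschen series terminates on n_f = 3; the second line has n_i = 3+2 = 5.
ΔE = 122.4 × (1/3² − 1/5²) = 8.704 eV.
λ = 1240 / 8.704 = 142.5 nm.

142.5 nm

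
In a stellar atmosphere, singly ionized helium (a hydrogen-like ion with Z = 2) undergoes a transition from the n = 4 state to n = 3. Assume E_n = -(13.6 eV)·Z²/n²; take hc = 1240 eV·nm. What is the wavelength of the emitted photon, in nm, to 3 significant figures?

For Z = 2 the level energies scale as Z², so the effective Rydberg energy is 13.6 × 4 = 54.40 eV.
ΔE = 54.40 × (1/3² − 1/4²) = 54.40 × 0.04861 = 2.644 eV.
λ = hc/ΔE = 1240 / 2.644 = 469 nm.

469 nm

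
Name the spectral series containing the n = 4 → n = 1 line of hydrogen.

Lyman

The series is set by the lower level: n_f = 1 is the Lyman series.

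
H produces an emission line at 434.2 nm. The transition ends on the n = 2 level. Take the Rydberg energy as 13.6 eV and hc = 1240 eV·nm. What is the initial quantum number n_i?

n_i = 5

The photon energy is ΔE = hc/λ = 1240 / 434.2 = 2.856 eV.
With Z = 1, ΔE = 13.60 × (1/n_f² − 1/n_i²), so 1/n_f² − 1/n_i² = 0.2100.
With n_f = 2: 1/n_i² = 1/4 − 0.2100 = 0.04001, so n_i ≈ 5.00.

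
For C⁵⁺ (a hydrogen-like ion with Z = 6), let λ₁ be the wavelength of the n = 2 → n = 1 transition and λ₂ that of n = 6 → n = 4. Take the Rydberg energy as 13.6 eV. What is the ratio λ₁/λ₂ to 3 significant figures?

λ ∝ 1/ΔE ∝ 1/(1/n_f² − 1/n_i²), and the Z² and hc factors cancel in the ratio.
λ₁/λ₂ = (1/4² − 1/6²)/(1/1² − 1/2²) = 0.03472/0.7500 = 0.0463.

0.0463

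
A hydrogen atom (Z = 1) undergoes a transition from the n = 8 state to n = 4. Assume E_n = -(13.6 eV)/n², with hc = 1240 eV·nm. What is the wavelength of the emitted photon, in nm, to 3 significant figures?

ΔE = 13.60 × (1/4² − 1/8²) = 13.60 × 0.04688 = 0.6375 eV.
λ = hc/ΔE = 1240 / 0.6375 = 1950 nm.
This line belongs to the Brackett series.

1950 nm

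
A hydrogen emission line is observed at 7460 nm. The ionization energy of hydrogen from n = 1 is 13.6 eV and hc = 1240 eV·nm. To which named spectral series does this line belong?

Pfund

ΔE = 1240/7460 = 0.1662 eV.
This matches 13.6 × (1/5² − 1/6²), so n_f = 5: the Pfund series.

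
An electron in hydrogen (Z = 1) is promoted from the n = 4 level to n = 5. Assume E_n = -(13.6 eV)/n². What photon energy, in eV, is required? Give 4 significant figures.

E_5 = −13.60/25 = −0.5440 eV and E_4 = −13.60/16 = −0.8500 eV.
The photon energy is |E_5 − E_4| = 0.3060 eV.

0.3060 eV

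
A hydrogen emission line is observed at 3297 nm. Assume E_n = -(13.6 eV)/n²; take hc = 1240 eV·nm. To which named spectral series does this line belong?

ΔE = 1240/3297 = 0.3761 eV.
This matches 13.6 × (1/5² − 1/9²), so n_f = 5: the Pfund series.

Pfund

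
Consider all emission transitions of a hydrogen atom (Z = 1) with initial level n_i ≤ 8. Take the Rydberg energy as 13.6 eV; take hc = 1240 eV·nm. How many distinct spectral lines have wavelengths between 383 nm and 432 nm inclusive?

3

Enumerate all n_i → n_f pairs with 1 ≤ n_f < n_i ≤ 8 and compute λ = 1240 / [13.6·1·(1/n_f² − 1/n_i²)].
Lines falling in [383, 432] nm: 8→2 (389.0 nm), 7→2 (397.1 nm), 6→2 (410.3 nm).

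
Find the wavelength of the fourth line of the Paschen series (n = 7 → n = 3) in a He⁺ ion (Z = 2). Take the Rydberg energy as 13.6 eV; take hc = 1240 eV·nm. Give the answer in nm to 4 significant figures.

The Paschen series terminates on n_f = 3; the fourth line has n_i = 3+4 = 7.
ΔE = 54.40 × (1/3² − 1/7²) = 4.934 eV.
λ = 1240 / 4.934 = 251.3 nm.

251.3 nm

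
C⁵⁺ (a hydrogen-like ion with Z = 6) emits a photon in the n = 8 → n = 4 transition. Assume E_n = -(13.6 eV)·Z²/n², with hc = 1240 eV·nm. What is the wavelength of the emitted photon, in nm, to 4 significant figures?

For Z = 6 the level energies scale as Z², so the effective Rydberg energy is 13.6 × 36 = 489.6 eV.
ΔE = 489.6 × (1/4² − 1/8²) = 489.6 × 0.04688 = 22.95 eV.
λ = hc/ΔE = 1240 / 22.95 = 54.03 nm.

54.03 nm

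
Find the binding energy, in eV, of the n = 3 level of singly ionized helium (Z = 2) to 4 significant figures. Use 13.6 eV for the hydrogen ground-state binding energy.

6.044 eV

E_n = −13.6 Z²/n² = −54.40/n² eV for Z = 2.
E_3 = −54.40/9 = −6.044 eV, so ionization (to E = 0) requires 6.044 eV.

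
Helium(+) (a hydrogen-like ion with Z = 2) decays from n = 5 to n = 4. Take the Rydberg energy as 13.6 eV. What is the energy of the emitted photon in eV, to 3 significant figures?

The Bohr energies scale as Z², so for Z = 2: E_n = −54.40/n² eV.
E_5 = −54.40/25 = −2.176 eV and E_4 = −54.40/16 = −3.400 eV.
The photon energy is |E_5 − E_4| = 1.22 eV.

1.22 eV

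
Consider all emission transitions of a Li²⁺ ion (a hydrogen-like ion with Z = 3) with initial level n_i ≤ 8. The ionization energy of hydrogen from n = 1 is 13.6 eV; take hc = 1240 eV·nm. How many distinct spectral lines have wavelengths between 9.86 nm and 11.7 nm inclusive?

Enumerate all n_i → n_f pairs with 1 ≤ n_f < n_i ≤ 8 and compute λ = 1240 / [13.6·9·(1/n_f² − 1/n_i²)].
Lines falling in [9.86, 11.7] nm: 8→1 (10.29 nm), 7→1 (10.34 nm), 6→1 (10.42 nm), 5→1 (10.55 nm), 4→1 (10.81 nm), 3→1 (11.40 nm).

6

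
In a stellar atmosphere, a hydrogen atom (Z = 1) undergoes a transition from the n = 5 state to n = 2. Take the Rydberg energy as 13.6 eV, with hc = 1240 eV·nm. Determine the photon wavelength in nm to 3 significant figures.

ΔE = 13.60 × (1/2² − 1/5²) = 13.60 × 0.2100 = 2.856 eV.
λ = hc/ΔE = 1240 / 2.856 = 434 nm.

434 nm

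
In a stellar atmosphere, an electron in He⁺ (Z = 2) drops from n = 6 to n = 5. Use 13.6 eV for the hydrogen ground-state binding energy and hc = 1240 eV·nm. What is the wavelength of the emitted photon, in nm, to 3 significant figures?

1860 nm

For Z = 2 the level energies scale as Z², so the effective Rydberg energy is 13.6 × 4 = 54.40 eV.
ΔE = 54.40 × (1/5² − 1/6²) = 54.40 × 0.01222 = 0.6649 eV.
λ = hc/ΔE = 1240 / 0.6649 = 1860 nm.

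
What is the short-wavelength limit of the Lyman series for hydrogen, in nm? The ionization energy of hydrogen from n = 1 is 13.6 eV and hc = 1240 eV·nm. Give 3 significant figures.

The Lyman series has lower level n_f = 1; the series limit corresponds to n_i → ∞.
ΔE_max = 13.6 × 1 / 1² = 13.60 eV.
λ_min = 1240 / 13.60 = 91.2 nm.

91.2 nm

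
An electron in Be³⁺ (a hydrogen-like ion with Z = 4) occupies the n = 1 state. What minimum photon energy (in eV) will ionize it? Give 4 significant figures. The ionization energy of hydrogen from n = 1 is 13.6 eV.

E_n = −13.6 Z²/n² = −217.6/n² eV for Z = 4.
E_1 = −217.6/1 = −217.6 eV, so ionization (to E = 0) requires 217.6 eV.

217.6 eV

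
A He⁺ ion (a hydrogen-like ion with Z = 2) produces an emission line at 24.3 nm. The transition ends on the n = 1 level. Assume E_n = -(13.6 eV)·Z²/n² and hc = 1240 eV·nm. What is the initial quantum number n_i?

The photon energy is ΔE = hc/λ = 1240 / 24.3 = 51.03 eV.
With Z = 2, ΔE = 54.40 × (1/n_f² − 1/n_i²), so 1/n_f² − 1/n_i² = 0.9380.
With n_f = 1: 1/n_i² = 1/1 − 0.9380 = 0.06197, so n_i ≈ 4.02.

n_i = 4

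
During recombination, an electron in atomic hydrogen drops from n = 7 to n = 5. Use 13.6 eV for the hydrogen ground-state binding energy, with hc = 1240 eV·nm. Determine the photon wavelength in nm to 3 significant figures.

ΔE = 13.60 × (1/5² − 1/7²) = 13.60 × 0.01959 = 0.2664 eV.
λ = hc/ΔE = 1240 / 0.2664 = 4650 nm.
This line belongs to the Pfund series.

4650 nm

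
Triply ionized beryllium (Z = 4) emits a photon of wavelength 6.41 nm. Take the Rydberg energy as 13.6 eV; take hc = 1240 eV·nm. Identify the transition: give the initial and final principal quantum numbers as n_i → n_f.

n_i = 3, n_f = 1

The photon energy is ΔE = hc/λ = 1240 / 6.41 = 193.4 eV.
With Z = 4, ΔE = 217.6 × (1/n_f² − 1/n_i²), so 1/n_f² − 1/n_i² = 0.8890.
Trying n_f = 1 gives 1/n_i² = 0.1110, i.e. n_i ≈ 3; this pair matches.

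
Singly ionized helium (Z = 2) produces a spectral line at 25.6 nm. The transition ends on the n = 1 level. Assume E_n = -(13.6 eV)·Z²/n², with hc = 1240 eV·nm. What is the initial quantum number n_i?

The photon energy is ΔE = hc/λ = 1240 / 25.6 = 48.44 eV.
With Z = 2, ΔE = 54.40 × (1/n_f² − 1/n_i²), so 1/n_f² − 1/n_i² = 0.8904.
With n_f = 1: 1/n_i² = 1/1 − 0.8904 = 0.1096, so n_i ≈ 3.02.

n_i = 3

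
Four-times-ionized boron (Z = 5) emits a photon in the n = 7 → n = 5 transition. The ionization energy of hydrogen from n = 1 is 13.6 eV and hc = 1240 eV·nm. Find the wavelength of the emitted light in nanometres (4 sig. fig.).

186.2 nm

For Z = 5 the level energies scale as Z², so the effective Rydberg energy is 13.6 × 25 = 340.0 eV.
ΔE = 340.0 × (1/5² − 1/7²) = 340.0 × 0.01959 = 6.661 eV.
λ = hc/ΔE = 1240 / 6.661 = 186.2 nm.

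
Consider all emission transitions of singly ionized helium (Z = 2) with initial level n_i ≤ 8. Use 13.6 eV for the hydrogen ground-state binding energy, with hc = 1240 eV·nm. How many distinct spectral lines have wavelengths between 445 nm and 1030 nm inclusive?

6

Enumerate all n_i → n_f pairs with 1 ≤ n_f < n_i ≤ 8 and compute λ = 1240 / [13.6·4·(1/n_f² − 1/n_i²)].
Lines falling in [445, 1030] nm: 4→3 (468.9 nm), 8→4 (486.3 nm), 7→4 (541.5 nm), 6→4 (656.5 nm), 8→5 (935.1 nm), 5→4 (1013 nm).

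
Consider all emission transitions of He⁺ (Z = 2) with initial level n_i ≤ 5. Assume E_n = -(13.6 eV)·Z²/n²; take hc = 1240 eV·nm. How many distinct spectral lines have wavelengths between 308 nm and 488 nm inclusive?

Enumerate all n_i → n_f pairs with 1 ≤ n_f < n_i ≤ 5 and compute λ = 1240 / [13.6·4·(1/n_f² − 1/n_i²)].
Lines falling in [308, 488] nm: 5→3 (320.5 nm), 4→3 (468.9 nm).

2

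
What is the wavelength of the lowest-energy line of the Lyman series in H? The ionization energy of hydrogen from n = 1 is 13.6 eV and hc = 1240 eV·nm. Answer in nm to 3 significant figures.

122 nm

The Lyman series terminates on n_f = 1; the first line has n_i = 1+1 = 2.
ΔE = 13.60 × (1/1² − 1/2²) = 10.20 eV.
λ = 1240 / 10.20 = 122 nm.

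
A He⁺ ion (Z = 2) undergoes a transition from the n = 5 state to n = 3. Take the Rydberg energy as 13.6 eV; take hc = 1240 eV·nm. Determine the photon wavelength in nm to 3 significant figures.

For Z = 2 the level energies scale as Z², so the effective Rydberg energy is 13.6 × 4 = 54.40 eV.
ΔE = 54.40 × (1/3² − 1/5²) = 54.40 × 0.07111 = 3.868 eV.
λ = hc/ΔE = 1240 / 3.868 = 321 nm.

321 nm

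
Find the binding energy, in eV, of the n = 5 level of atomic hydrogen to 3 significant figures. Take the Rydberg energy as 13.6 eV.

0.544 eV

E_5 = −13.60/25 = −0.544 eV, so ionization (to E = 0) requires 0.544 eV.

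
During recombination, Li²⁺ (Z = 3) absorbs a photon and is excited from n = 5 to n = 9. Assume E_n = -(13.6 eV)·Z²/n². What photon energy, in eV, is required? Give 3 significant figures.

The Bohr energies scale as Z², so for Z = 3: E_n = −122.4/n² eV.
E_9 = −122.4/81 = −1.511 eV and E_5 = −122.4/25 = −4.896 eV.
The photon energy is |E_9 − E_5| = 3.38 eV.

3.38 eV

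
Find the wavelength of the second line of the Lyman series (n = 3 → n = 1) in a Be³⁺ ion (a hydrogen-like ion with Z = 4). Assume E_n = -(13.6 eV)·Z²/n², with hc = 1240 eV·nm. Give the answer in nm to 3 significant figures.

The Lyman series terminates on n_f = 1; the second line has n_i = 1+2 = 3.
ΔE = 217.6 × (1/1² − 1/3²) = 193.4 eV.
λ = 1240 / 193.4 = 6.41 nm.

6.41 nm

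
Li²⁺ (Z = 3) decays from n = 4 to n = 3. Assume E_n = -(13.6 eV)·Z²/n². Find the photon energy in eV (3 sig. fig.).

The Bohr energies scale as Z², so for Z = 3: E_n = −122.4/n² eV.
E_4 = −122.4/16 = −7.650 eV and E_3 = −122.4/9 = −13.60 eV.
The photon energy is |E_4 − E_3| = 5.95 eV.

5.95 eV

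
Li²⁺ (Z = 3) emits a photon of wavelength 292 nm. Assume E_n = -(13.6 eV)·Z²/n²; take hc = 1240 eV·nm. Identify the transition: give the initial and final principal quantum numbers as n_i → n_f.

n_i = 6, n_f = 4

The photon energy is ΔE = hc/λ = 1240 / 292 = 4.247 eV.
With Z = 3, ΔE = 122.4 × (1/n_f² − 1/n_i²), so 1/n_f² − 1/n_i² = 0.03469.
Trying n_f = 4 gives 1/n_i² = 0.02781, i.e. n_i ≈ 6; this pair matches.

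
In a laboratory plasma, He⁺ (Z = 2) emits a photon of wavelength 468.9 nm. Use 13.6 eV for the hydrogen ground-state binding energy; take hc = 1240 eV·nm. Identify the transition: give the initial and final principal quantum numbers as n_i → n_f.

The photon energy is ΔE = hc/λ = 1240 / 468.9 = 2.644 eV.
With Z = 2, ΔE = 54.40 × (1/n_f² − 1/n_i²), so 1/n_f² − 1/n_i² = 0.04861.
Trying n_f = 3 gives 1/n_i² = 0.06250, i.e. n_i ≈ 4; this pair matches.

n_i = 4, n_f = 3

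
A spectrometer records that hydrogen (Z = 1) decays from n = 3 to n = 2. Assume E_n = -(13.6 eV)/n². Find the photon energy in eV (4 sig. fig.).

E_3 = −13.60/9 = −1.511 eV and E_2 = −13.60/4 = −3.400 eV.
The photon energy is |E_3 − E_2| = 1.889 eV.

1.889 eV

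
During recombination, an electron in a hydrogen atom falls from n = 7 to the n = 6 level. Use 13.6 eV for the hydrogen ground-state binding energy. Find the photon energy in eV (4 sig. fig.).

0.1002 eV

E_7 = −13.60/49 = −0.2776 eV and E_6 = −13.60/36 = −0.3778 eV.
The photon energy is |E_7 − E_6| = 0.1002 eV.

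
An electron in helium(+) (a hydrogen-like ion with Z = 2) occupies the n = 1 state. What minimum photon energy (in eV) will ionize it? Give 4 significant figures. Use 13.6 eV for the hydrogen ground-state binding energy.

54.40 eV

E_n = −13.6 Z²/n² = −54.40/n² eV for Z = 2.
E_1 = −54.40/1 = −54.40 eV, so ionization (to E = 0) requires 54.40 eV.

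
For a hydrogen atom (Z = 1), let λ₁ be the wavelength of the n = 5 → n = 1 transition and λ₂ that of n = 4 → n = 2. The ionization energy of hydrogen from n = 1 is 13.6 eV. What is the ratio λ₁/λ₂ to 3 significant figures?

λ ∝ 1/ΔE ∝ 1/(1/n_f² − 1/n_i²), and the Z² and hc factors cancel in the ratio.
λ₁/λ₂ = (1/2² − 1/4²)/(1/1² − 1/5²) = 0.1875/0.9600 = 0.195.

0.195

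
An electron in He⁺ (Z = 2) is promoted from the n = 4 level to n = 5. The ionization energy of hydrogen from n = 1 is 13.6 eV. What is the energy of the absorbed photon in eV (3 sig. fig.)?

The Bohr energies scale as Z², so for Z = 2: E_n = −54.40/n² eV.
E_5 = −54.40/25 = −2.176 eV and E_4 = −54.40/16 = −3.400 eV.
The photon energy is |E_5 − E_4| = 1.22 eV.

1.22 eV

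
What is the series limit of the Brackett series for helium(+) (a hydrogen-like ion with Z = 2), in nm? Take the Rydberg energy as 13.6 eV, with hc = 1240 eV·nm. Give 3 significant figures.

The Brackett series has lower level n_f = 4; the series limit corresponds to n_i → ∞.
ΔE_max = 13.6 × 4 / 4² = 3.400 eV.
λ_min = 1240 / 3.400 = 365 nm.

365 nm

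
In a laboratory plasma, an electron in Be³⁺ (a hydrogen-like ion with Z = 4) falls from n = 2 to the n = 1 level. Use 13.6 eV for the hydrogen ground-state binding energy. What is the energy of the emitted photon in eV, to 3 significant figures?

The Bohr energies scale as Z², so for Z = 4: E_n = −217.6/n² eV.
E_2 = −217.6/4 = −54.40 eV and E_1 = −217.6/1 = −217.6 eV.
The photon energy is |E_2 − E_1| = 163 eV.

163 eV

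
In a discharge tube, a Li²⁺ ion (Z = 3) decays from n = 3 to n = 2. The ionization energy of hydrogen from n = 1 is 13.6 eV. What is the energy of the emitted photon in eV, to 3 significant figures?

The Bohr energies scale as Z², so for Z = 3: E_n = −122.4/n² eV.
E_3 = −122.4/9 = −13.60 eV and E_2 = −122.4/4 = −30.60 eV.
The photon energy is |E_3 − E_2| = 17.0 eV.

17.0 eV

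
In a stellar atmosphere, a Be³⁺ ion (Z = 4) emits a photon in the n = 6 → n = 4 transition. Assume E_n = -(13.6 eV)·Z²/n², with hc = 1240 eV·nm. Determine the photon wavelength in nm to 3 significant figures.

164 nm

For Z = 4 the level energies scale as Z², so the effective Rydberg energy is 13.6 × 16 = 217.6 eV.
ΔE = 217.6 × (1/4² − 1/6²) = 217.6 × 0.03472 = 7.556 eV.
λ = hc/ΔE = 1240 / 7.556 = 164 nm.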